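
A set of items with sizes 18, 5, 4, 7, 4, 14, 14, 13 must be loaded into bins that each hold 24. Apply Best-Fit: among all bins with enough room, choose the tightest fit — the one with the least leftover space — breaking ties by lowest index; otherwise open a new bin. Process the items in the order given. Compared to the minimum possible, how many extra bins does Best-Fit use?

1

Best-Fit: [18,5] [4,7,4] [14] [14] [13] → 5 bins.
Total size 79; any packing needs at least ⌈79/24⌉ = 4 bins.
An optimal packing achieves that bound: [18,5] [14,7] [14,4,4] [13] → 4 bins.
Excess: 5 − 4 = 1.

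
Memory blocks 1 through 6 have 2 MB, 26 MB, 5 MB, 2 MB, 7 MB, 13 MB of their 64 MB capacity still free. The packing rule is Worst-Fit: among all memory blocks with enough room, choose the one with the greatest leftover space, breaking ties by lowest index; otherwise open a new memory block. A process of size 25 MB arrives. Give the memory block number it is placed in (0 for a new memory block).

Memory blocks with room: memory block 2 (26 MB).
Most room is memory block 2 with 26 MB free.

2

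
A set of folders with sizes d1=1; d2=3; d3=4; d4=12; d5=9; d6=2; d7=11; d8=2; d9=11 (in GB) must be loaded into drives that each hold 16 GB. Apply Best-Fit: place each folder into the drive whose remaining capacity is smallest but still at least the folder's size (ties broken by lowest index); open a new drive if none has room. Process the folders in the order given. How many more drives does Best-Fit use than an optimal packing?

Best-Fit: [1,3,4] [12,2,2] [9] [11] [11] → 5 drives.
Total size 55 GB; any packing needs at least ⌈55/16⌉ = 4 drives.
An optimal packing achieves that bound: [12,4] [11,3,2] [11,2,1] [9] → 4 drives.
Excess: 5 − 4 = 1.

1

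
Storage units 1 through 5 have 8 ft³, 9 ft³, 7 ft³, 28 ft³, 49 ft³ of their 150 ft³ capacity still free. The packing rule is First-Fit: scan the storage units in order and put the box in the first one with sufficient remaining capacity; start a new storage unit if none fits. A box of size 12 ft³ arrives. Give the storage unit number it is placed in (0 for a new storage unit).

4

Storage units with room: storage unit 4 (28 ft³), storage unit 5 (49 ft³).
The first with room is storage unit 4.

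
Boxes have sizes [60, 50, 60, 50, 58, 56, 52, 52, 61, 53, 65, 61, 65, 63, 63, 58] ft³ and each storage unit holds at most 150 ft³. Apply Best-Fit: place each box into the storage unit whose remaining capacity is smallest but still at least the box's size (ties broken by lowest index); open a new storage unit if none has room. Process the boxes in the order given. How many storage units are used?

8 storage units

60 ft³ → storage unit 1 (remaining 90 ft³)
50 ft³ → storage unit 1 (remaining 40 ft³)
60 ft³ → storage unit 2 (remaining 90 ft³)
50 ft³ → storage unit 2 (remaining 40 ft³)
58 ft³ → storage unit 3 (remaining 92 ft³)
56 ft³ → storage unit 3 (remaining 36 ft³)
52 ft³ → storage unit 4 (remaining 98 ft³)
52 ft³ → storage unit 4 (remaining 46 ft³)
61 ft³ → storage unit 5 (remaining 89 ft³)
53 ft³ → storage unit 5 (remaining 36 ft³)
65 ft³ → storage unit 6 (remaining 85 ft³)
61 ft³ → storage unit 6 (remaining 24 ft³)
65 ft³ → storage unit 7 (remaining 85 ft³)
63 ft³ → storage unit 7 (remaining 22 ft³)
63 ft³ → storage unit 8 (remaining 87 ft³)
58 ft³ → storage unit 8 (remaining 29 ft³)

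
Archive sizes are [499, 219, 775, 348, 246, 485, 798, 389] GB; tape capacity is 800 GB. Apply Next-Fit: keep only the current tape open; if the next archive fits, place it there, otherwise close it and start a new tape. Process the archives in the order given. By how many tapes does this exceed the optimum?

1

Next-Fit: [499,219] [775] [348,246] [485] [798] [389] → 6 tapes.
Total size 3759 GB; any packing needs at least ⌈3759/800⌉ = 5 tapes.
An optimal packing achieves that bound: [798] [775] [499,246] [485,219] [389,348] → 5 tapes.
Excess: 6 − 5 = 1.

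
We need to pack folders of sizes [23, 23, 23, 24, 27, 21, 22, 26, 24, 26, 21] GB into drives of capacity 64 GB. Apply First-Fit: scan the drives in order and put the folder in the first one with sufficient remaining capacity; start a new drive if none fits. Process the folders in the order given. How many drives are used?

6

drive 1: place 23 GB, 41 GB left
drive 1: place 23 GB, 18 GB left
drive 2: place 23 GB, 41 GB left
drive 2: place 24 GB, 17 GB left
drive 3: place 27 GB, 37 GB left
drive 3: place 21 GB, 16 GB left
drive 4: place 22 GB, 42 GB left
drive 4: place 26 GB, 16 GB left
drive 5: place 24 GB, 40 GB left
drive 5: place 26 GB, 14 GB left
drive 6: place 21 GB, 43 GB left
Final drives: [23,23] [23,24] [27,21] [22,26] [24,26] [21].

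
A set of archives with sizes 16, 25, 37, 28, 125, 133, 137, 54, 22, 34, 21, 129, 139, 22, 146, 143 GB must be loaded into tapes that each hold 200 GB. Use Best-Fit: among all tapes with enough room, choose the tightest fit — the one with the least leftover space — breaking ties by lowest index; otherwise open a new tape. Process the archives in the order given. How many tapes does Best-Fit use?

8

Put 16 GB in tape 1; 184 GB remain.
Put 25 GB in tape 1; 159 GB remain.
Put 37 GB in tape 1; 122 GB remain.
Put 28 GB in tape 1; 94 GB remain.
Put 125 GB in tape 2; 75 GB remain.
Put 133 GB in tape 3; 67 GB remain.
Put 137 GB in tape 4; 63 GB remain.
Put 54 GB in tape 4; 9 GB remain.
Put 22 GB in tape 3; 45 GB remain.
Put 34 GB in tape 3; 11 GB remain.
Put 21 GB in tape 2; 54 GB remain.
Put 129 GB in tape 5; 71 GB remain.
Put 139 GB in tape 6; 61 GB remain.
Put 22 GB in tape 2; 32 GB remain.
Put 146 GB in tape 7; 54 GB remain.
Put 143 GB in tape 8; 57 GB remain.
Final tapes: [16,25,37,28] [125,21,22] [133,22,34] [137,54] [129] [139] [146] [143].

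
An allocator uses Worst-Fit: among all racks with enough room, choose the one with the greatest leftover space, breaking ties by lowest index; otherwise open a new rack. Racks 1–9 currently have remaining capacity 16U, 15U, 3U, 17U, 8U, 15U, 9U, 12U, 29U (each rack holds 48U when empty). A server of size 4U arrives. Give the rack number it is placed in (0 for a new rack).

9

Racks with room: rack 1 (16U), rack 2 (15U), rack 4 (17U), rack 5 (8U), rack 6 (15U), rack 7 (9U), rack 8 (12U), rack 9 (29U).
Most room is rack 9 with 29U free.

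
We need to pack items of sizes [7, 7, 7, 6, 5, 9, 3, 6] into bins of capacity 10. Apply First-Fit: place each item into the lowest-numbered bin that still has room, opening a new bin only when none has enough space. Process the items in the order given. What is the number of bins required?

7

7 → bin 1 (remaining 3)
7 → bin 2 (remaining 3)
7 → bin 3 (remaining 3)
6 → bin 4 (remaining 4)
5 → bin 5 (remaining 5)
9 → bin 6 (remaining 1)
3 → bin 1 (remaining 0)
6 → bin 7 (remaining 4)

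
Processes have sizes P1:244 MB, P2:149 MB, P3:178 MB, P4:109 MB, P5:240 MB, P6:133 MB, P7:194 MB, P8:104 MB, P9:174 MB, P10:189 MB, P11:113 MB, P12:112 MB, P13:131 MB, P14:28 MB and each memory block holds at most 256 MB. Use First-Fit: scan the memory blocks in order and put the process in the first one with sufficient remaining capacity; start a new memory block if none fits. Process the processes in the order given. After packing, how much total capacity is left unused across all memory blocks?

Put P1 (244 MB) in memory block 1; 12 MB remain.
Put P2 (149 MB) in memory block 2; 107 MB remain.
Put P3 (178 MB) in memory block 3; 78 MB remain.
Put P4 (109 MB) in memory block 4; 147 MB remain.
Put P5 (240 MB) in memory block 5; 16 MB remain.
Put P6 (133 MB) in memory block 4; 14 MB remain.
Put P7 (194 MB) in memory block 6; 62 MB remain.
Put P8 (104 MB) in memory block 2; 3 MB remain.
Put P9 (174 MB) in memory block 7; 82 MB remain.
Put P10 (189 MB) in memory block 8; 67 MB remain.
Put P11 (113 MB) in memory block 9; 143 MB remain.
Put P12 (112 MB) in memory block 9; 31 MB remain.
Put P13 (131 MB) in memory block 10; 125 MB remain.
Put P14 (28 MB) in memory block 3; 50 MB remain.
10 memory blocks × 256 MB = 2560 MB; used 2098 MB; unused 462 MB.

462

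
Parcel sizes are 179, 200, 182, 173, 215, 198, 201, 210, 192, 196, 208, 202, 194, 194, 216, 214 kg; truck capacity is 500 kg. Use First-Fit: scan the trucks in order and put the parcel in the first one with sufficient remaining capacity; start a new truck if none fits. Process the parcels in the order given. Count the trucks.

Put 179 kg in truck 1; 321 kg remain.
Put 200 kg in truck 1; 121 kg remain.
Put 182 kg in truck 2; 318 kg remain.
Put 173 kg in truck 2; 145 kg remain.
Put 215 kg in truck 3; 285 kg remain.
Put 198 kg in truck 3; 87 kg remain.
Put 201 kg in truck 4; 299 kg remain.
Put 210 kg in truck 4; 89 kg remain.
Put 192 kg in truck 5; 308 kg remain.
Put 196 kg in truck 5; 112 kg remain.
Put 208 kg in truck 6; 292 kg remain.
Put 202 kg in truck 6; 90 kg remain.
Put 194 kg in truck 7; 306 kg remain.
Put 194 kg in truck 7; 112 kg remain.
Put 216 kg in truck 8; 284 kg remain.
Put 214 kg in truck 8; 70 kg remain.
Final trucks: [179,200] [182,173] [215,198] [201,210] [192,196] [208,202] [194,194] [216,214].

8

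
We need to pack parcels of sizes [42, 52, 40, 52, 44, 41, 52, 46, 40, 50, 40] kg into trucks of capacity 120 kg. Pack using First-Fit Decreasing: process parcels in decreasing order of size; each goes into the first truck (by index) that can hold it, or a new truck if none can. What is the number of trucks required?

5 trucks

Sorted descending: 52, 52, 52, 50, 46, 44, 42, 41, 40, 40, 40.
Put 52 kg in truck 1; 68 kg remain.
Put 52 kg in truck 1; 16 kg remain.
Put 52 kg in truck 2; 68 kg remain.
Put 50 kg in truck 2; 18 kg remain.
Put 46 kg in truck 3; 74 kg remain.
Put 44 kg in truck 3; 30 kg remain.
Put 42 kg in truck 4; 78 kg remain.
Put 41 kg in truck 4; 37 kg remain.
Put 40 kg in truck 5; 80 kg remain.
Put 40 kg in truck 5; 40 kg remain.
Put 40 kg in truck 5; 0 kg remain.
Final trucks: [52,52] [52,50] [46,44] [42,41] [40,40,40].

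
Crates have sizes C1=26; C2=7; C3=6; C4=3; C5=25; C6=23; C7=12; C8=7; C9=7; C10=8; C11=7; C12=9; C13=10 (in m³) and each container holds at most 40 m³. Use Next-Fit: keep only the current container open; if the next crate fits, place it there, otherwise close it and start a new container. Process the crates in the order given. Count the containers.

5

C1 (26 m³) → container 1 (remaining 14 m³)
C2 (7 m³) → container 1 (remaining 7 m³)
C3 (6 m³) → container 1 (remaining 1 m³)
C4 (3 m³) → container 2 (remaining 37 m³)
C5 (25 m³) → container 2 (remaining 12 m³)
C6 (23 m³) → container 3 (remaining 17 m³)
C7 (12 m³) → container 3 (remaining 5 m³)
C8 (7 m³) → container 4 (remaining 33 m³)
C9 (7 m³) → container 4 (remaining 26 m³)
C10 (8 m³) → container 4 (remaining 18 m³)
C11 (7 m³) → container 4 (remaining 11 m³)
C12 (9 m³) → container 4 (remaining 2 m³)
C13 (10 m³) → container 5 (remaining 30 m³)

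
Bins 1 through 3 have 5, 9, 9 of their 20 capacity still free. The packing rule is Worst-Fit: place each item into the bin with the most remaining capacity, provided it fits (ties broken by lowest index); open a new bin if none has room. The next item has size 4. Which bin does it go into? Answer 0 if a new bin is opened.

Bins with room: bin 1 (5), bin 2 (9), bin 3 (9).
Most room is bin 2 with 9 free.

2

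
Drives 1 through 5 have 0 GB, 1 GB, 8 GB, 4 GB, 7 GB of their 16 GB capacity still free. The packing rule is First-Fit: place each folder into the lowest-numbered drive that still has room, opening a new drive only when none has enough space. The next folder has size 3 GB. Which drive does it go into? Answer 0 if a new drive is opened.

Drives with room: drive 3 (8 GB), drive 4 (4 GB), drive 5 (7 GB).
The first with room is drive 3.

3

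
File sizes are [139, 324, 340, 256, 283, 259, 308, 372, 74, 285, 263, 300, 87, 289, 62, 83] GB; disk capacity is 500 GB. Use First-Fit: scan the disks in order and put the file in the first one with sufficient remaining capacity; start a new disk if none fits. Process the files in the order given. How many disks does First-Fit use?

Put 139 GB in disk 1; 361 GB remain.
Put 324 GB in disk 1; 37 GB remain.
Put 340 GB in disk 2; 160 GB remain.
Put 256 GB in disk 3; 244 GB remain.
Put 283 GB in disk 4; 217 GB remain.
Put 259 GB in disk 5; 241 GB remain.
Put 308 GB in disk 6; 192 GB remain.
Put 372 GB in disk 7; 128 GB remain.
Put 74 GB in disk 2; 86 GB remain.
Put 285 GB in disk 8; 215 GB remain.
Put 263 GB in disk 9; 237 GB remain.
Put 300 GB in disk 10; 200 GB remain.
Put 87 GB in disk 3; 157 GB remain.
Put 289 GB in disk 11; 211 GB remain.
Put 62 GB in disk 2; 24 GB remain.
Put 83 GB in disk 3; 74 GB remain.
Final disks: [139,324] [340,74,62] [256,87,83] [283] [259] [308] [372] [285] [263] [300] [289].

11 disks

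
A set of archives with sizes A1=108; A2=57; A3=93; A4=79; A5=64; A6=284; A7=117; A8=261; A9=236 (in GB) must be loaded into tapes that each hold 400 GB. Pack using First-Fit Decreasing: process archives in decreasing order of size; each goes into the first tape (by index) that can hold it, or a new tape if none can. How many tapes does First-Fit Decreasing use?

4

Sorted descending: 284, 261, 236, 117, 108, 93, 79, 64, 57.
tape 1: place 284 GB, 116 GB left
tape 2: place 261 GB, 139 GB left
tape 3: place 236 GB, 164 GB left
tape 2: place 117 GB, 22 GB left
tape 1: place 108 GB, 8 GB left
tape 3: place 93 GB, 71 GB left
tape 4: place 79 GB, 321 GB left
tape 3: place 64 GB, 7 GB left
tape 4: place 57 GB, 264 GB left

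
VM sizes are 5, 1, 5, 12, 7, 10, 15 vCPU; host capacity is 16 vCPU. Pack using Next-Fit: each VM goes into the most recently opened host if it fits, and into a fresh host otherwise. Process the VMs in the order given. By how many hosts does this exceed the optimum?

Next-Fit: [5,1,5] [12] [7] [10] [15] → 5 hosts.
Total size 55 vCPU; any packing needs at least ⌈55/16⌉ = 4 hosts.
An optimal packing achieves that bound: [15,1] [12] [10,5] [7,5] → 4 hosts.
Excess: 5 − 4 = 1.

1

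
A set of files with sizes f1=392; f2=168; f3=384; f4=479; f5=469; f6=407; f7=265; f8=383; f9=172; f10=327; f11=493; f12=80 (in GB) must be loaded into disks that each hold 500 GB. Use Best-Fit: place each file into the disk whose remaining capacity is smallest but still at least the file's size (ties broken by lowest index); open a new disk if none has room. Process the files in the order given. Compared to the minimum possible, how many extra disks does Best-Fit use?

Best-Fit: [392] [168,265] [384] [479] [469] [407,80] [383] [172,327] [493] → 9 disks.
Total size 4019 GB; any packing needs at least ⌈4019/500⌉ = 9 disks.
So 9 is already optimal.

0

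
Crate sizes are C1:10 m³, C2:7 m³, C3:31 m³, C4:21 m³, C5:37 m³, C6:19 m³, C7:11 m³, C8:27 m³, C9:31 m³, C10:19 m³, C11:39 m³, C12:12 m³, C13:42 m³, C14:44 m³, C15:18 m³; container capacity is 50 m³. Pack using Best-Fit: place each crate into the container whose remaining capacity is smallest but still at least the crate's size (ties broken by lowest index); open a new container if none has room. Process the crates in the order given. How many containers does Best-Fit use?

Put C1 (10 m³) in container 1; 40 m³ remain.
Put C2 (7 m³) in container 1; 33 m³ remain.
Put C3 (31 m³) in container 1; 2 m³ remain.
Put C4 (21 m³) in container 2; 29 m³ remain.
Put C5 (37 m³) in container 3; 13 m³ remain.
Put C6 (19 m³) in container 2; 10 m³ remain.
Put C7 (11 m³) in container 3; 2 m³ remain.
Put C8 (27 m³) in container 4; 23 m³ remain.
Put C9 (31 m³) in container 5; 19 m³ remain.
Put C10 (19 m³) in container 5; 0 m³ remain.
Put C11 (39 m³) in container 6; 11 m³ remain.
Put C12 (12 m³) in container 4; 11 m³ remain.
Put C13 (42 m³) in container 7; 8 m³ remain.
Put C14 (44 m³) in container 8; 6 m³ remain.
Put C15 (18 m³) in container 9; 32 m³ remain.
Final containers: [10,7,31] [21,19] [37,11] [27,12] [31,19] [39] [42] [44] [18].

9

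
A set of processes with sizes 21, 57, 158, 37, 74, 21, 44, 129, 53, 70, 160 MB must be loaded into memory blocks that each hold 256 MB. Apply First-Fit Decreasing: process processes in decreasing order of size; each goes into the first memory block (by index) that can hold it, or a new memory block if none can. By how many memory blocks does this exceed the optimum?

0

First-Fit Decreasing: [160,74,21] [158,70,21] [129,57,53] [44,37] → 4 memory blocks.
Total size 824 MB; any packing needs at least ⌈824/256⌉ = 4 memory blocks.
So 4 is already optimal.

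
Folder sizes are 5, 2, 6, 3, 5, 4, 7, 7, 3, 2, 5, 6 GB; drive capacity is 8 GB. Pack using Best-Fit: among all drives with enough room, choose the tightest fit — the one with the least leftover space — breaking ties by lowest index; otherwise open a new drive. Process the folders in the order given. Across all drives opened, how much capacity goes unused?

drive 1: place 5 GB, 3 GB left
drive 1: place 2 GB, 1 GB left
drive 2: place 6 GB, 2 GB left
drive 3: place 3 GB, 5 GB left
drive 3: place 5 GB, 0 GB left
drive 4: place 4 GB, 4 GB left
drive 5: place 7 GB, 1 GB left
drive 6: place 7 GB, 1 GB left
drive 4: place 3 GB, 1 GB left
drive 2: place 2 GB, 0 GB left
drive 7: place 5 GB, 3 GB left
drive 8: place 6 GB, 2 GB left
8 drives × 8 GB = 64 GB; used 55 GB; unused 9 GB.

9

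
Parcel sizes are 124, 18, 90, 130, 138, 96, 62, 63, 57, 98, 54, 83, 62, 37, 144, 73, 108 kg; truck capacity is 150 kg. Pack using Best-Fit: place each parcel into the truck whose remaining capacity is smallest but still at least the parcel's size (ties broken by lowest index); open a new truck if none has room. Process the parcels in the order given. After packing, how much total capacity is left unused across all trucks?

Put 124 kg in truck 1; 26 kg remain.
Put 18 kg in truck 1; 8 kg remain.
Put 90 kg in truck 2; 60 kg remain.
Put 130 kg in truck 3; 20 kg remain.
Put 138 kg in truck 4; 12 kg remain.
Put 96 kg in truck 5; 54 kg remain.
Put 62 kg in truck 6; 88 kg remain.
Put 63 kg in truck 6; 25 kg remain.
Put 57 kg in truck 2; 3 kg remain.
Put 98 kg in truck 7; 52 kg remain.
Put 54 kg in truck 5; 0 kg remain.
Put 83 kg in truck 8; 67 kg remain.
Put 62 kg in truck 8; 5 kg remain.
Put 37 kg in truck 7; 15 kg remain.
Put 144 kg in truck 9; 6 kg remain.
Put 73 kg in truck 10; 77 kg remain.
Put 108 kg in truck 11; 42 kg remain.
11 trucks × 150 kg = 1650 kg; used 1437 kg; unused 213 kg.

213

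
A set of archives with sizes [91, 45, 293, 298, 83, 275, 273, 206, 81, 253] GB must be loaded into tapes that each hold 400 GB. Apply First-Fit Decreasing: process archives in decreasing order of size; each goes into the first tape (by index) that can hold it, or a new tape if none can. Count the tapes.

Sorted descending: 298, 293, 275, 273, 253, 206, 91, 83, 81, 45.
Put 298 GB in tape 1; 102 GB remain.
Put 293 GB in tape 2; 107 GB remain.
Put 275 GB in tape 3; 125 GB remain.
Put 273 GB in tape 4; 127 GB remain.
Put 253 GB in tape 5; 147 GB remain.
Put 206 GB in tape 6; 194 GB remain.
Put 91 GB in tape 1; 11 GB remain.
Put 83 GB in tape 2; 24 GB remain.
Put 81 GB in tape 3; 44 GB remain.
Put 45 GB in tape 4; 82 GB remain.

6 tapes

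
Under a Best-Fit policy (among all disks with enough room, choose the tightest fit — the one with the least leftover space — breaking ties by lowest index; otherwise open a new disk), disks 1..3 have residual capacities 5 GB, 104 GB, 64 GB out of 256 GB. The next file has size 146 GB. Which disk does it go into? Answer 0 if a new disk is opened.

0

No disk has ≥ 146 GB free, so a new disk is opened.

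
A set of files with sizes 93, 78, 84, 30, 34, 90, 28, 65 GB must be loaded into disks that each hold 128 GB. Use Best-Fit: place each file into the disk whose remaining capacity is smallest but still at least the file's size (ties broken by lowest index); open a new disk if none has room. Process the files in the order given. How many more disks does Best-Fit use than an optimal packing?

0

Best-Fit: [93,30] [78] [84,34] [90,28] [65] → 5 disks.
5 files exceed 64 GB (half the capacity), and no two of those can share a disk, so at least 5 disks are needed.
So 5 is already optimal.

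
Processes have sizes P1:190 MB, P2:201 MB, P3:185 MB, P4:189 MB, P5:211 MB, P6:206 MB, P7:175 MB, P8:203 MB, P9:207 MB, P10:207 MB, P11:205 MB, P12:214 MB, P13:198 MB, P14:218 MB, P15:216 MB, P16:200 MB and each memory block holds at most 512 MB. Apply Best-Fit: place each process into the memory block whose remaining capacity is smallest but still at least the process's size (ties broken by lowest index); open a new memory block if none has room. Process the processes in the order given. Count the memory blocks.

Put P1 (190 MB) in memory block 1; 322 MB remain.
Put P2 (201 MB) in memory block 1; 121 MB remain.
Put P3 (185 MB) in memory block 2; 327 MB remain.
Put P4 (189 MB) in memory block 2; 138 MB remain.
Put P5 (211 MB) in memory block 3; 301 MB remain.
Put P6 (206 MB) in memory block 3; 95 MB remain.
Put P7 (175 MB) in memory block 4; 337 MB remain.
Put P8 (203 MB) in memory block 4; 134 MB remain.
Put P9 (207 MB) in memory block 5; 305 MB remain.
Put P10 (207 MB) in memory block 5; 98 MB remain.
Put P11 (205 MB) in memory block 6; 307 MB remain.
Put P12 (214 MB) in memory block 6; 93 MB remain.
Put P13 (198 MB) in memory block 7; 314 MB remain.
Put P14 (218 MB) in memory block 7; 96 MB remain.
Put P15 (216 MB) in memory block 8; 296 MB remain.
Put P16 (200 MB) in memory block 8; 96 MB remain.

8 memory blocks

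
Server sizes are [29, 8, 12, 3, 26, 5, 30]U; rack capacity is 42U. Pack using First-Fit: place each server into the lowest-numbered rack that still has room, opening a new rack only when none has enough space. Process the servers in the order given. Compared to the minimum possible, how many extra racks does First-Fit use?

0

First-Fit: [29,8,3] [12,26] [5,30] → 3 racks.
Total size 113U; any packing needs at least ⌈113/42⌉ = 3 racks.
So 3 is already optimal.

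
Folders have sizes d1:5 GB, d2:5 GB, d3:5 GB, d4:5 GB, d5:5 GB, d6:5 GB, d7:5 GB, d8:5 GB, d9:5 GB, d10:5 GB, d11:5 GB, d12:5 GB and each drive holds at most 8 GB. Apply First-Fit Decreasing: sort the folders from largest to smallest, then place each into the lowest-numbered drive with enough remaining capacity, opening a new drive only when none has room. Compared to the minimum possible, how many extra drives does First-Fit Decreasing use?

0

First-Fit Decreasing: [5] [5] [5] [5] [5] [5] [5] [5] [5] [5] [5] [5] → 12 drives.
12 folders exceed 4 GB (half the capacity), and no two of those can share a drive, so at least 12 drives are needed.
So 12 is already optimal.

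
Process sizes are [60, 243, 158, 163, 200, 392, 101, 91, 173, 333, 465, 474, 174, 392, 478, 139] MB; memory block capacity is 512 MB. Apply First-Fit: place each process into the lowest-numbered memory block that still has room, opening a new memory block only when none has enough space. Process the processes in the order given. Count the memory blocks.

9

Put 60 MB in memory block 1; 452 MB remain.
Put 243 MB in memory block 1; 209 MB remain.
Put 158 MB in memory block 1; 51 MB remain.
Put 163 MB in memory block 2; 349 MB remain.
Put 200 MB in memory block 2; 149 MB remain.
Put 392 MB in memory block 3; 120 MB remain.
Put 101 MB in memory block 2; 48 MB remain.
Put 91 MB in memory block 3; 29 MB remain.
Put 173 MB in memory block 4; 339 MB remain.
Put 333 MB in memory block 4; 6 MB remain.
Put 465 MB in memory block 5; 47 MB remain.
Put 474 MB in memory block 6; 38 MB remain.
Put 174 MB in memory block 7; 338 MB remain.
Put 392 MB in memory block 8; 120 MB remain.
Put 478 MB in memory block 9; 34 MB remain.
Put 139 MB in memory block 7; 199 MB remain.
Final memory blocks: [60,243,158] [163,200,101] [392,91] [173,333] [465] [474] [174,139] [392] [478].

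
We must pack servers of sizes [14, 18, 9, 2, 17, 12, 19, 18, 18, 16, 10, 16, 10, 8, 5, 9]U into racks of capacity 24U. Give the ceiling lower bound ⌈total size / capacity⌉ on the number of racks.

9

Total size = 14 + 18 + 9 + 2 + 17 + 12 + 19 + 18 + 18 + 16 + 10 + 16 + 10 + 8 + 5 + 9 = 201U.
⌈201 / 24⌉ = 9.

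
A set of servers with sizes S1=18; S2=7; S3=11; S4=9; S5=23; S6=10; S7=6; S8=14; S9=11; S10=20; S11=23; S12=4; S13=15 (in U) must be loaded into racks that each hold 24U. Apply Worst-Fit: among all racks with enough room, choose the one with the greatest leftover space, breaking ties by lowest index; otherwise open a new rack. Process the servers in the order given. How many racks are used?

Put S1 (18U) in rack 1; 6U remain.
Put S2 (7U) in rack 2; 17U remain.
Put S3 (11U) in rack 2; 6U remain.
Put S4 (9U) in rack 3; 15U remain.
Put S5 (23U) in rack 4; 1U remain.
Put S6 (10U) in rack 3; 5U remain.
Put S7 (6U) in rack 1; 0U remain.
Put S8 (14U) in rack 5; 10U remain.
Put S9 (11U) in rack 6; 13U remain.
Put S10 (20U) in rack 7; 4U remain.
Put S11 (23U) in rack 8; 1U remain.
Put S12 (4U) in rack 6; 9U remain.
Put S13 (15U) in rack 9; 9U remain.
Final racks: [18,6] [7,11] [9,10] [23] [14] [11,4] [20] [23] [15].

9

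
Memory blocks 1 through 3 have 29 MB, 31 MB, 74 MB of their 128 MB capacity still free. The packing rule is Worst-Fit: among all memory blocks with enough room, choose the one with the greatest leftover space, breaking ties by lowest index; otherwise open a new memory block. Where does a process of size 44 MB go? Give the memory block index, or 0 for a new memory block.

Memory blocks with room: memory block 3 (74 MB).
Most room is memory block 3 with 74 MB free.

3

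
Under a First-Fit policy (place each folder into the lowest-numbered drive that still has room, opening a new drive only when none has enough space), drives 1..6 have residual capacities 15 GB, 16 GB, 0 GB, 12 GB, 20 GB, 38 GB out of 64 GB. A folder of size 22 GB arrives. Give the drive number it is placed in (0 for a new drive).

6

Drives with room: drive 6 (38 GB).
The first with room is drive 6.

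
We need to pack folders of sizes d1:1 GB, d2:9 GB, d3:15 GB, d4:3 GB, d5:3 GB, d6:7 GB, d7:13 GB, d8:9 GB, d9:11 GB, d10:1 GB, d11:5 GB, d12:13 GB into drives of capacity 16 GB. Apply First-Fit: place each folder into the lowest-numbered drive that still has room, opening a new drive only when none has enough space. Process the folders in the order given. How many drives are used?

d1 (1 GB) → drive 1 (remaining 15 GB)
d2 (9 GB) → drive 1 (remaining 6 GB)
d3 (15 GB) → drive 2 (remaining 1 GB)
d4 (3 GB) → drive 1 (remaining 3 GB)
d5 (3 GB) → drive 1 (remaining 0 GB)
d6 (7 GB) → drive 3 (remaining 9 GB)
d7 (13 GB) → drive 4 (remaining 3 GB)
d8 (9 GB) → drive 3 (remaining 0 GB)
d9 (11 GB) → drive 5 (remaining 5 GB)
d10 (1 GB) → drive 2 (remaining 0 GB)
d11 (5 GB) → drive 5 (remaining 0 GB)
d12 (13 GB) → drive 6 (remaining 3 GB)
Final drives: [1,9,3,3] [15,1] [7,9] [13] [11,5] [13].

6 drives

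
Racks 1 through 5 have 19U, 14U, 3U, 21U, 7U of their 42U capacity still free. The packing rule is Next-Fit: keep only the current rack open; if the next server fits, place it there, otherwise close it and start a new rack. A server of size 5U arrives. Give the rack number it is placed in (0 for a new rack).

Next-Fit only looks at rack 5, which has 7U free.
5U fits there.

5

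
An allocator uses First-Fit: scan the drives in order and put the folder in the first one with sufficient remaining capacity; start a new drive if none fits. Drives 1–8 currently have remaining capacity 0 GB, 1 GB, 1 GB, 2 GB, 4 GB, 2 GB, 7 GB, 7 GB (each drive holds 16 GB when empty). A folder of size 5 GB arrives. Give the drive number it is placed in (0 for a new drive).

Drives with room: drive 7 (7 GB), drive 8 (7 GB).
The first with room is drive 7.

7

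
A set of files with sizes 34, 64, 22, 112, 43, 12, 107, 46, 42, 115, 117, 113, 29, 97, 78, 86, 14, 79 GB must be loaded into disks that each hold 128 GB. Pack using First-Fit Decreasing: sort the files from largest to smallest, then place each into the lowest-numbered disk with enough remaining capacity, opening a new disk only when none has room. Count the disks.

10

Sorted descending: 117, 115, 113, 112, 107, 97, 86, 79, 78, 64, 46, 43, 42, 34, 29, 22, 14, 12.
disk 1: place 117 GB, 11 GB left
disk 2: place 115 GB, 13 GB left
disk 3: place 113 GB, 15 GB left
disk 4: place 112 GB, 16 GB left
disk 5: place 107 GB, 21 GB left
disk 6: place 97 GB, 31 GB left
disk 7: place 86 GB, 42 GB left
disk 8: place 79 GB, 49 GB left
disk 9: place 78 GB, 50 GB left
disk 10: place 64 GB, 64 GB left
disk 8: place 46 GB, 3 GB left
disk 9: place 43 GB, 7 GB left
disk 7: place 42 GB, 0 GB left
disk 10: place 34 GB, 30 GB left
disk 6: place 29 GB, 2 GB left
disk 10: place 22 GB, 8 GB left
disk 3: place 14 GB, 1 GB left
disk 2: place 12 GB, 1 GB left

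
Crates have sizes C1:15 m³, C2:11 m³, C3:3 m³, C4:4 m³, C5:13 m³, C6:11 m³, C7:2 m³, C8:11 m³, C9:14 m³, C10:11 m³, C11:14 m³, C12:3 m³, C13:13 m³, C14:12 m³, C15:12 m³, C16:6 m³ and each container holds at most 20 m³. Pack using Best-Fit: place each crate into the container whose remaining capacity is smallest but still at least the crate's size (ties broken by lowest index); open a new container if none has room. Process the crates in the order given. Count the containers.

Put C1 (15 m³) in container 1; 5 m³ remain.
Put C2 (11 m³) in container 2; 9 m³ remain.
Put C3 (3 m³) in container 1; 2 m³ remain.
Put C4 (4 m³) in container 2; 5 m³ remain.
Put C5 (13 m³) in container 3; 7 m³ remain.
Put C6 (11 m³) in container 4; 9 m³ remain.
Put C7 (2 m³) in container 1; 0 m³ remain.
Put C8 (11 m³) in container 5; 9 m³ remain.
Put C9 (14 m³) in container 6; 6 m³ remain.
Put C10 (11 m³) in container 7; 9 m³ remain.
Put C11 (14 m³) in container 8; 6 m³ remain.
Put C12 (3 m³) in container 2; 2 m³ remain.
Put C13 (13 m³) in container 9; 7 m³ remain.
Put C14 (12 m³) in container 10; 8 m³ remain.
Put C15 (12 m³) in container 11; 8 m³ remain.
Put C16 (6 m³) in container 6; 0 m³ remain.
Final containers: [15,3,2] [11,4,3] [13] [11] [11] [14,6] [11] [14] [13] [12] [12].

11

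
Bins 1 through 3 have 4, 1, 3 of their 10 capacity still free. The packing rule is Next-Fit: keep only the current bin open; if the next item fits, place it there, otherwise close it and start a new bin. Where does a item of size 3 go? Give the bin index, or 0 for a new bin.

3

Next-Fit only looks at bin 3, which has 3 free.
3 fits there.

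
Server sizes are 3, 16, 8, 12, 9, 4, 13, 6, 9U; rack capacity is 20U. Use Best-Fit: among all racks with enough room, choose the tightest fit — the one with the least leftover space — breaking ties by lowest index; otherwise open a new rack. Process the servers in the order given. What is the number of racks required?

5 racks

rack 1: place 3U, 17U left
rack 1: place 16U, 1U left
rack 2: place 8U, 12U left
rack 2: place 12U, 0U left
rack 3: place 9U, 11U left
rack 3: place 4U, 7U left
rack 4: place 13U, 7U left
rack 3: place 6U, 1U left
rack 5: place 9U, 11U left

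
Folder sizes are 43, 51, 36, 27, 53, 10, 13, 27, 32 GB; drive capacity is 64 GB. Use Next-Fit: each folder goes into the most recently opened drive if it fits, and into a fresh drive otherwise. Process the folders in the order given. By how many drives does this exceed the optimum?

Next-Fit: [43] [51] [36,27] [53,10] [13,27] [32] → 6 drives.
Total size 292 GB; any packing needs at least ⌈292/64⌉ = 5 drives.
An optimal packing achieves that bound: [53,10] [51,13] [43] [36,27] [32,27] → 5 drives.
Excess: 6 − 5 = 1.

1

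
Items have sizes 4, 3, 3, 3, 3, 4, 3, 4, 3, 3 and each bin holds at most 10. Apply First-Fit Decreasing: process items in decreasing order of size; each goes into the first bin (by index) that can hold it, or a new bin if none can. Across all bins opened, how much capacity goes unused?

Sorted descending: 4, 4, 4, 3, 3, 3, 3, 3, 3, 3.
Put 4 in bin 1; 6 remain.
Put 4 in bin 1; 2 remain.
Put 4 in bin 2; 6 remain.
Put 3 in bin 2; 3 remain.
Put 3 in bin 2; 0 remain.
Put 3 in bin 3; 7 remain.
Put 3 in bin 3; 4 remain.
Put 3 in bin 3; 1 remain.
Put 3 in bin 4; 7 remain.
Put 3 in bin 4; 4 remain.
4 bins × 10 = 40; used 33; unused 7.

7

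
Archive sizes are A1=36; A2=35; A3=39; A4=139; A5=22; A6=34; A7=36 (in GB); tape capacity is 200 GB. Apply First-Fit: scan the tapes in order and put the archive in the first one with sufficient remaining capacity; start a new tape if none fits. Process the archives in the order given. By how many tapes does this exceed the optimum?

0

First-Fit: [36,35,39,22,34] [139,36] → 2 tapes.
Total size 341 GB; any packing needs at least ⌈341/200⌉ = 2 tapes.
So 2 is already optimal.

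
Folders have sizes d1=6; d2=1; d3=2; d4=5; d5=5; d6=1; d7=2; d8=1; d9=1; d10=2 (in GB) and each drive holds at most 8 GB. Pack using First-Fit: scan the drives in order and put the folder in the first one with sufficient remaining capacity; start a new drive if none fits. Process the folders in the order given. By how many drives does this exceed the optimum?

0

First-Fit: [6,1,1] [2,5,1] [5,2,1] [2] → 4 drives.
Total size 26 GB; any packing needs at least ⌈26/8⌉ = 4 drives.
So 4 is already optimal.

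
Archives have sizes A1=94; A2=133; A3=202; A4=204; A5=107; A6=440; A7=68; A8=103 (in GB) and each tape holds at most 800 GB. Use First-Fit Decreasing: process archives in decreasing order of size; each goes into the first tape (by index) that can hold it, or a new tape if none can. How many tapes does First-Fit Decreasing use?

Sorted descending: 440, 204, 202, 133, 107, 103, 94, 68.
tape 1: place 440 GB, 360 GB left
tape 1: place 204 GB, 156 GB left
tape 2: place 202 GB, 598 GB left
tape 1: place 133 GB, 23 GB left
tape 2: place 107 GB, 491 GB left
tape 2: place 103 GB, 388 GB left
tape 2: place 94 GB, 294 GB left
tape 2: place 68 GB, 226 GB left

2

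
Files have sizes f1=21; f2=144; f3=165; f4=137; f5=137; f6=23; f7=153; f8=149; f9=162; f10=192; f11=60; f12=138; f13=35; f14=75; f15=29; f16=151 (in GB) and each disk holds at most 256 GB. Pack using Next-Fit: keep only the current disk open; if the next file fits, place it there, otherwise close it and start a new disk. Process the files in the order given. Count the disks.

f1 (21 GB) → disk 1 (remaining 235 GB)
f2 (144 GB) → disk 1 (remaining 91 GB)
f3 (165 GB) → disk 2 (remaining 91 GB)
f4 (137 GB) → disk 3 (remaining 119 GB)
f5 (137 GB) → disk 4 (remaining 119 GB)
f6 (23 GB) → disk 4 (remaining 96 GB)
f7 (153 GB) → disk 5 (remaining 103 GB)
f8 (149 GB) → disk 6 (remaining 107 GB)
f9 (162 GB) → disk 7 (remaining 94 GB)
f10 (192 GB) → disk 8 (remaining 64 GB)
f11 (60 GB) → disk 8 (remaining 4 GB)
f12 (138 GB) → disk 9 (remaining 118 GB)
f13 (35 GB) → disk 9 (remaining 83 GB)
f14 (75 GB) → disk 9 (remaining 8 GB)
f15 (29 GB) → disk 10 (remaining 227 GB)
f16 (151 GB) → disk 10 (remaining 76 GB)
Final disks: [21,144] [165] [137] [137,23] [153] [149] [162] [192,60] [138,35,75] [29,151].

10 disks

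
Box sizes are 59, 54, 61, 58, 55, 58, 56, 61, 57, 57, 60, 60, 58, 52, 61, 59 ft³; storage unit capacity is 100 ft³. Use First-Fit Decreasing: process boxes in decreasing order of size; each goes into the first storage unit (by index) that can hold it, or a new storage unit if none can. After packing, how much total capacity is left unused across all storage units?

674

Sorted descending: 61, 61, 61, 60, 60, 59, 59, 58, 58, 58, 57, 57, 56, 55, 54, 52.
61 ft³ → storage unit 1 (remaining 39 ft³)
61 ft³ → storage unit 2 (remaining 39 ft³)
61 ft³ → storage unit 3 (remaining 39 ft³)
60 ft³ → storage unit 4 (remaining 40 ft³)
60 ft³ → storage unit 5 (remaining 40 ft³)
59 ft³ → storage unit 6 (remaining 41 ft³)
59 ft³ → storage unit 7 (remaining 41 ft³)
58 ft³ → storage unit 8 (remaining 42 ft³)
58 ft³ → storage unit 9 (remaining 42 ft³)
58 ft³ → storage unit 10 (remaining 42 ft³)
57 ft³ → storage unit 11 (remaining 43 ft³)
57 ft³ → storage unit 12 (remaining 43 ft³)
56 ft³ → storage unit 13 (remaining 44 ft³)
55 ft³ → storage unit 14 (remaining 45 ft³)
54 ft³ → storage unit 15 (remaining 46 ft³)
52 ft³ → storage unit 16 (remaining 48 ft³)
16 storage units × 100 ft³ = 1600 ft³; used 926 ft³; unused 674 ft³.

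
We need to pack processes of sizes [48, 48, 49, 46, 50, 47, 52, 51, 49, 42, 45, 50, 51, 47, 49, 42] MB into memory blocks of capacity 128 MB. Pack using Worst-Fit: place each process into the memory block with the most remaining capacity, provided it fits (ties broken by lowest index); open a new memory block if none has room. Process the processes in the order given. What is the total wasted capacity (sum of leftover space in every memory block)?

258

Put 48 MB in memory block 1; 80 MB remain.
Put 48 MB in memory block 1; 32 MB remain.
Put 49 MB in memory block 2; 79 MB remain.
Put 46 MB in memory block 2; 33 MB remain.
Put 50 MB in memory block 3; 78 MB remain.
Put 47 MB in memory block 3; 31 MB remain.
Put 52 MB in memory block 4; 76 MB remain.
Put 51 MB in memory block 4; 25 MB remain.
Put 49 MB in memory block 5; 79 MB remain.
Put 42 MB in memory block 5; 37 MB remain.
Put 45 MB in memory block 6; 83 MB remain.
Put 50 MB in memory block 6; 33 MB remain.
Put 51 MB in memory block 7; 77 MB remain.
Put 47 MB in memory block 7; 30 MB remain.
Put 49 MB in memory block 8; 79 MB remain.
Put 42 MB in memory block 8; 37 MB remain.
8 memory blocks × 128 MB = 1024 MB; used 766 MB; unused 258 MB.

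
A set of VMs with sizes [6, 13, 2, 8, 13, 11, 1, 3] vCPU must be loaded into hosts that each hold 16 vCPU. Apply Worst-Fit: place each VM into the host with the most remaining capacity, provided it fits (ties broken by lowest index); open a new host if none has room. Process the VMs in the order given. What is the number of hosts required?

6 vCPU → host 1 (remaining 10 vCPU)
13 vCPU → host 2 (remaining 3 vCPU)
2 vCPU → host 1 (remaining 8 vCPU)
8 vCPU → host 1 (remaining 0 vCPU)
13 vCPU → host 3 (remaining 3 vCPU)
11 vCPU → host 4 (remaining 5 vCPU)
1 vCPU → host 4 (remaining 4 vCPU)
3 vCPU → host 4 (remaining 1 vCPU)

4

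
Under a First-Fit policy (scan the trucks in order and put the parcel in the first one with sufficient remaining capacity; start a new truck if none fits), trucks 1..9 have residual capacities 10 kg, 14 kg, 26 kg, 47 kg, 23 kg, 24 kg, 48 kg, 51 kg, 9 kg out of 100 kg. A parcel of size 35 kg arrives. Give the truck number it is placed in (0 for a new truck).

Trucks with room: truck 4 (47 kg), truck 7 (48 kg), truck 8 (51 kg).
The first with room is truck 4.

4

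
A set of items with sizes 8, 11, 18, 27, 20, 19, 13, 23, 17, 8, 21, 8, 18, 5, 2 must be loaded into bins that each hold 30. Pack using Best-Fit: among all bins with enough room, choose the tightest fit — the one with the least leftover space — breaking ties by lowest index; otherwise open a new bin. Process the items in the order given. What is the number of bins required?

9

bin 1: place 8, 22 left
bin 1: place 11, 11 left
bin 2: place 18, 12 left
bin 3: place 27, 3 left
bin 4: place 20, 10 left
bin 5: place 19, 11 left
bin 6: place 13, 17 left
bin 7: place 23, 7 left
bin 6: place 17, 0 left
bin 4: place 8, 2 left
bin 8: place 21, 9 left
bin 8: place 8, 1 left
bin 9: place 18, 12 left
bin 7: place 5, 2 left
bin 4: place 2, 0 left
Final bins: [8,11] [18] [27] [20,8,2] [19] [13,17] [23,5] [21,8] [18].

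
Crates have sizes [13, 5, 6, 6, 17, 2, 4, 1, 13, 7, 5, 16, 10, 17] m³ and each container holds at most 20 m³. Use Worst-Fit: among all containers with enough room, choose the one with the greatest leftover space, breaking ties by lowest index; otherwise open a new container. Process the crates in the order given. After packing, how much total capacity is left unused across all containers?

container 1: place 13 m³, 7 m³ left
container 1: place 5 m³, 2 m³ left
container 2: place 6 m³, 14 m³ left
container 2: place 6 m³, 8 m³ left
container 3: place 17 m³, 3 m³ left
container 2: place 2 m³, 6 m³ left
container 2: place 4 m³, 2 m³ left
container 3: place 1 m³, 2 m³ left
container 4: place 13 m³, 7 m³ left
container 4: place 7 m³, 0 m³ left
container 5: place 5 m³, 15 m³ left
container 6: place 16 m³, 4 m³ left
container 5: place 10 m³, 5 m³ left
container 7: place 17 m³, 3 m³ left
7 containers × 20 m³ = 140 m³; used 122 m³; unused 18 m³.

18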